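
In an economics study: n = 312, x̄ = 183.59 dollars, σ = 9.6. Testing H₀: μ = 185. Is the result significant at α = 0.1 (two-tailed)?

z = (183.59 - 185)/(9.6/√312) = -2.594. Since |z| > 1.645, significant at α = 0.1.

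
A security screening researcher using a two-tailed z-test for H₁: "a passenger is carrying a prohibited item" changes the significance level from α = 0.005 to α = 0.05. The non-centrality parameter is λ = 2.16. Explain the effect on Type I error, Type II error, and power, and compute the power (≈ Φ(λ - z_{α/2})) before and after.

Increasing α from 0.005 to 0.05:
• Type I error rate increases (α is the Type I rate by definition).
• Critical value moves from z_{α/2} = 2.807 to 1.96, so power = Φ(λ - z_{α/2}) goes from Φ(2.16 - 2.807) = 0.259 to Φ(2.16 - 1.96) = 0.579.
• Type II error rate β = 1 - power therefore decreases (0.741 → 0.421).
Appropriate when false negatives are costly — here, letting a prohibited item through — security breach.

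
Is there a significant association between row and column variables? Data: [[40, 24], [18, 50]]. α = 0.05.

χ² = 17.375. df = 1, critical = 3.841. Reject H₀. Variables are dependent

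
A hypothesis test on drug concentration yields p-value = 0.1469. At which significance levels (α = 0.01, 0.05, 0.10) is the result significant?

p = 0.1469. Not significant at any of the given levels.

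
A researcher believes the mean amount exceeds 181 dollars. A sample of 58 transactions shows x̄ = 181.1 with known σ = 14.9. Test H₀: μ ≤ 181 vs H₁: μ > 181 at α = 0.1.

z = 0.051. Critical value: 1.28. Fail to reject H₀.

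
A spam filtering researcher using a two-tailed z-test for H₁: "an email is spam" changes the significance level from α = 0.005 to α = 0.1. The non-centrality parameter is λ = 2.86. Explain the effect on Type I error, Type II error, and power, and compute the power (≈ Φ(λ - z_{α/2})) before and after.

Increasing α from 0.005 to 0.1:
• Type I error rate increases (α is the Type I rate by definition).
• Critical value moves from z_{α/2} = 2.807 to 1.645, so power = Φ(λ - z_{α/2}) goes from Φ(2.86 - 2.807) = 0.521 to Φ(2.86 - 1.645) = 0.888.
• Type II error rate β = 1 - power therefore decreases (0.479 → 0.112).
Appropriate when false negatives are costly — here, a spam email lands in the inbox.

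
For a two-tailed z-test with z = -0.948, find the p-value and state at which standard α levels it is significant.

p = 2·P(Z > |-0.948|) = 2·(1 - Φ(0.948)) ≈ 0.3431. Not significant at any standard level.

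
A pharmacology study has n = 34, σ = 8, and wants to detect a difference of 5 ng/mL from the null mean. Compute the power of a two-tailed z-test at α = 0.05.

SE = σ/√n = 8/√34 = 1.372. Non-centrality λ = d/SE = 5/1.372 = 3.644. Power ≈ Φ(λ - z_{α/2}) = Φ(3.644 - 1.96) = Φ(1.684) = 0.954.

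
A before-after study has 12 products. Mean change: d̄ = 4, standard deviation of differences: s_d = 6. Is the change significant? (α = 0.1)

t = d̄/(s_d/√n) = 4/(6/√12) = 2.309. df = 11, critical t = ±1.796. Reject H₀.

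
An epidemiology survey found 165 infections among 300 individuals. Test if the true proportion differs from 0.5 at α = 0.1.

p̂ = 0.55, p₀ = 0.5. z = (p̂ - p₀)/√(p₀(1-p₀)/n) = 1.732. Critical: ±1.645. Reject H₀.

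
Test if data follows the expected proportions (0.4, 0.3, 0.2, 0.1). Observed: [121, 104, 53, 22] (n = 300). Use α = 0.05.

Expected: [120.0, 90.0, 60.0, 30.0]. χ² = 5.136. df = 3, critical = 7.815. Fail to reject H₀.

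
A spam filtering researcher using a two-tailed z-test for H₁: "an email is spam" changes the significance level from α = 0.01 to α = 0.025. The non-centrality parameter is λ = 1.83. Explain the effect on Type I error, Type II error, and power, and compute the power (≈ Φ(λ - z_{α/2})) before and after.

Increasing α from 0.01 to 0.025:
• Type I error rate increases (α is the Type I rate by definition).
• Critical value moves from z_{α/2} = 2.576 to 2.241, so power = Φ(λ - z_{α/2}) goes from Φ(1.83 - 2.576) = 0.228 to Φ(1.83 - 2.241) = 0.341.
• Type II error rate β = 1 - power therefore decreases (0.772 → 0.659).
Appropriate when false negatives are costly — here, a spam email lands in the inbox.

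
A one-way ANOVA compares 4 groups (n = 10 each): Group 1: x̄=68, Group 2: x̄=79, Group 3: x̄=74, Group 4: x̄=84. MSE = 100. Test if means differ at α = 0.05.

Grand mean = 76.25. SS_between = 1407.5, MS_between = 469.17. F = 4.692, F_crit ≈ 2.866. Reject H₀.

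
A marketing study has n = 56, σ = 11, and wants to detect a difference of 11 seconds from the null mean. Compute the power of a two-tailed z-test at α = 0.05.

SE = σ/√n = 11/√56 = 1.47. Non-centrality λ = d/SE = 11/1.47 = 7.483. Power ≈ Φ(λ - z_{α/2}) = Φ(7.483 - 1.96) = Φ(5.523) = 1.0.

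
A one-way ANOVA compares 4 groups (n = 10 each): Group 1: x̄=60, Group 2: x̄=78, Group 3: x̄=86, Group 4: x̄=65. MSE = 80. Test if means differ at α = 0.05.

Grand mean = 72.25. SS_between = 4247.5, MS_between = 1415.83. F = 17.698, F_crit ≈ 2.866. Reject H₀.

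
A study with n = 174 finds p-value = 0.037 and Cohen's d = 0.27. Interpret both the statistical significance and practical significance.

Statistically significant (p = 0.037 < 0.05). Cohen's d = 0.27 indicates a small effect size. Both statistical and practical significance should be considered.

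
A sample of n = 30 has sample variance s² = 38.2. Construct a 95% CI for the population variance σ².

df = 29. χ²_{0.025} = 45.722, χ²_{0.975} = 16.047. CI for σ² = ((n-1)s²/χ²_{α/2}, (n-1)s²/χ²_{1-α/2}) = (29·38.2/45.722, 29·38.2/16.047) = (24.23, 69.03)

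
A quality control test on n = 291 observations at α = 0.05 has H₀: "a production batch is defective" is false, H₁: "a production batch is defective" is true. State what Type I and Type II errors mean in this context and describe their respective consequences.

Type I (false positive): concluding that a production batch is defective when it is not — scrapping a good batch — wasted material and cost for no reason. Type II (false negative): failing to conclude that a production batch is defective when it is — shipping a defective batch — faulty products reach customers. Which is costlier depends on domain priorities and is a judgement call rather than a statistical fact.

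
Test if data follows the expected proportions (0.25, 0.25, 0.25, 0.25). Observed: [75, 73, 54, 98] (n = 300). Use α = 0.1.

Expected: [75.0, 75.0, 75.0, 75.0]. χ² = 12.987. df = 3, critical = 6.251. Reject H₀.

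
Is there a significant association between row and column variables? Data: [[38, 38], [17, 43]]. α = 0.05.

χ² = 6.535. df = 1, critical = 3.841. Reject H₀. Variables are dependent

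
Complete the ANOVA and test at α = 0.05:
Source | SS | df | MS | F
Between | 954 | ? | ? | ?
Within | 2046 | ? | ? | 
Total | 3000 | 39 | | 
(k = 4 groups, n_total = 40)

df_between = 3, df_within = 36. MS_between = 318.0, MS_within = 56.83. F = 5.595, F_crit ≈ 2.866. Reject H₀.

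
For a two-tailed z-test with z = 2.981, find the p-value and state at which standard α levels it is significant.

p = 2·P(Z > |2.981|) = 2·(1 - Φ(2.981)) ≈ 0.0029. Significant at α = 0.1; Significant at α = 0.05; Significant at α = 0.01.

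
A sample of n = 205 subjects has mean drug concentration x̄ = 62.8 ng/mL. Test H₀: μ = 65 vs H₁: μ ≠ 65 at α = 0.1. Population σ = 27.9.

z = (x̄ - μ₀)/(σ/√n) = (62.8 - 65)/(27.9/√205) = -1.129. Critical value: ±1.645. Since |-1.129| ≤ 1.645, Fail to reject H₀.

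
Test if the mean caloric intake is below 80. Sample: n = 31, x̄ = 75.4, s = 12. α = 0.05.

t = (75.4 - 80)/(12/√31) = -2.134, df = 30. Critical t = -1.697. Reject H₀.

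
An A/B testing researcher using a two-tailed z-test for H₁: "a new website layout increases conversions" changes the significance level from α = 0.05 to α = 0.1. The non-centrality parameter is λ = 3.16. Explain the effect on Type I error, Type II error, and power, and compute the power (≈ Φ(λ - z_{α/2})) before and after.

Increasing α from 0.05 to 0.1:
• Type I error rate increases (α is the Type I rate by definition).
• Critical value moves from z_{α/2} = 1.96 to 1.645, so power = Φ(λ - z_{α/2}) goes from Φ(3.16 - 1.96) = 0.885 to Φ(3.16 - 1.645) = 0.935.
• Type II error rate β = 1 - power therefore decreases (0.115 → 0.065).
Appropriate when false negatives are costly — here, discarding a layout that would have improved conversions — lost revenue.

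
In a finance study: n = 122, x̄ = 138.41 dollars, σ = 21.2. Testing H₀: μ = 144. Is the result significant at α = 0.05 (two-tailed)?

z = (138.41 - 144)/(21.2/√122) = -2.912. Since |z| > 1.96, significant at α = 0.05.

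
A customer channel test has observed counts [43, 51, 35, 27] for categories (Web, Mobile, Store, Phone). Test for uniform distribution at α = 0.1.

Expected = 39 each. χ² = Σ(O-E)²/E = 8.205. df = 3, critical value = 6.251. Reject H₀.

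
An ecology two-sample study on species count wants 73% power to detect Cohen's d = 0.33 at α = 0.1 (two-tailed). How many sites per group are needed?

z_{α/2} = 1.645, z_β = Φ⁻¹(0.73) = 0.613. For small effect (d = 0.33): n per group = 2(z_{α/2} + z_β)²/d² = 2(1.645 + 0.613)²/0.33² = 93.6 → 94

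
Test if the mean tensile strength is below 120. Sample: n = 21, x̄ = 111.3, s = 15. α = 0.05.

t = (111.3 - 120)/(15/√21) = -2.658, df = 20. Critical t = -1.725. Reject H₀.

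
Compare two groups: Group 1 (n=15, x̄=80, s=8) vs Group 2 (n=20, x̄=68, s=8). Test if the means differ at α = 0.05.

Pooled sp = 8.0. t = 4.392, df = 33. Critical t = ±2.035. Reject H₀.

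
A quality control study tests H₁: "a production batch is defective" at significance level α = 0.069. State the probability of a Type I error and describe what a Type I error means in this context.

P(Type I error) = α = 0.069. A Type I error is rejecting H₀ when H₀ is actually true (false positive) — here, concluding that a production batch is defective when in fact this is not the case. Consequence: scrapping a good batch — wasted material and cost for no reason.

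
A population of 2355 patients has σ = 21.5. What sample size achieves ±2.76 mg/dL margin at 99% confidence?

Without FPC: n₀ = (2.576×21.5/2.76)² = 402.671. With FPC: n = n₀N/(n₀+N-1) = 344.0 → n = 344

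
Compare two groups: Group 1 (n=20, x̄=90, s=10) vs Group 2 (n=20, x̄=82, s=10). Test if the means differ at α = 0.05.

Pooled sp = 10.0. t = 2.53, df = 38. Critical t = ±2.024. Reject H₀.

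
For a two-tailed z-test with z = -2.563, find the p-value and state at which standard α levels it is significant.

p = 2·P(Z > |-2.563|) = 2·(1 - Φ(2.563)) ≈ 0.0104. Significant at α = 0.1; Significant at α = 0.05.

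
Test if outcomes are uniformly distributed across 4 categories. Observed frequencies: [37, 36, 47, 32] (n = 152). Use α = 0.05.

Expected = 38 each. χ² = Σ(O-E)²/E = 3.211. df = 3, critical value = 7.815. Fail to reject H₀.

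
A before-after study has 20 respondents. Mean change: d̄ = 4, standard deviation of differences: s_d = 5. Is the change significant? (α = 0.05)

t = d̄/(s_d/√n) = 4/(5/√20) = 3.578. df = 19, critical t = ±2.093. Reject H₀.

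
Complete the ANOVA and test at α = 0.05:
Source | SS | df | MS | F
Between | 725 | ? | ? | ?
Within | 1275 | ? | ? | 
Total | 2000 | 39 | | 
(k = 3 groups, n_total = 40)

df_between = 2, df_within = 37. MS_between = 362.5, MS_within = 34.46. F = 10.52, F_crit ≈ 3.252. Reject H₀.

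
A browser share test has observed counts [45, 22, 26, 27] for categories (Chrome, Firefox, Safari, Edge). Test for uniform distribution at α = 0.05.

Expected = 30 each. χ² = Σ(O-E)²/E = 10.467. df = 3, critical value = 7.815. Reject H₀.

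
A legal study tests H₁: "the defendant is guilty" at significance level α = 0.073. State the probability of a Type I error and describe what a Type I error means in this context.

P(Type I error) = α = 0.073. A Type I error is rejecting H₀ when H₀ is actually true (false positive) — here, concluding that the defendant is guilty when in fact this is not the case. Consequence: convicting an innocent person.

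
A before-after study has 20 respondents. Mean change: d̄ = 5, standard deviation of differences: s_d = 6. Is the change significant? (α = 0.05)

t = d̄/(s_d/√n) = 5/(6/√20) = 3.727. df = 19, critical t = ±2.093. Reject H₀.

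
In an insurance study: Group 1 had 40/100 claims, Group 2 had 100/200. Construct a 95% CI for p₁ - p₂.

p̂₁ = 0.4, p̂₂ = 0.5. Difference = -0.1. CI = (-0.218, 0.018)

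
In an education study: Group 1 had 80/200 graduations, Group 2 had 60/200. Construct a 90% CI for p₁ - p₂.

p̂₁ = 0.4, p̂₂ = 0.3. Difference = 0.1. CI = (0.022, 0.178)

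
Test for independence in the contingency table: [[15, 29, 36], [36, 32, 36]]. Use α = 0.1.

χ² = 5.762. df = 2, critical = 4.605. Reject H₀. Variables are dependent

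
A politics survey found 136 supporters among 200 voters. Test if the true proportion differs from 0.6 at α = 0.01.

p̂ = 0.68, p₀ = 0.6. z = (p̂ - p₀)/√(p₀(1-p₀)/n) = 2.309. Critical: ±2.576. Fail to reject H₀.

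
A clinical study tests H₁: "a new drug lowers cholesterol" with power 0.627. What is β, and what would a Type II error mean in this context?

β = 1 - power = 1 - 0.627 = 0.373. A Type II error is failing to reject H₀ when H₀ is false (false negative) — here, failing to conclude that a new drug lowers cholesterol when in fact it is true. Consequence: shelving an effective drug — patients miss out on a treatment that would have helped.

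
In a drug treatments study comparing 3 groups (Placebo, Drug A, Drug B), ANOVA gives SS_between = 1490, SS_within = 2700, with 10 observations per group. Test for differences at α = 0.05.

df_between = 2, df_within = 27. F = MS_between/MS_within = 745.0/100.0 = 7.45. F_crit ≈ 3.354. Reject H₀. At least one mean differs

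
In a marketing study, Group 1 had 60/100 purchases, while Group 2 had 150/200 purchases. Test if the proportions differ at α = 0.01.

p̂₁ = 0.6, p̂₂ = 0.75, pooled p̂ = 0.7. z = -2.673. Critical: ±2.576. Reject H₀.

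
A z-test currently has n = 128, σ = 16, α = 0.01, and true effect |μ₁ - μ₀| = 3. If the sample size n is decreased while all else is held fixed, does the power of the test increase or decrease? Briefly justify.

Power decreases: a smaller n inflates the standard error σ/√n, pulling the sampling distribution under H₁ back toward the critical value.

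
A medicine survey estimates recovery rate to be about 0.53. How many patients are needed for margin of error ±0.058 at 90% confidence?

n = z²p(1-p)/E² = 1.645²×0.53×0.47/0.058² = 200.4 → n = 201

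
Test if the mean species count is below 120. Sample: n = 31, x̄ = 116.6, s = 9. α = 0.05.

t = (116.6 - 120)/(9/√31) = -2.103, df = 30. Critical t = -1.697. Reject H₀.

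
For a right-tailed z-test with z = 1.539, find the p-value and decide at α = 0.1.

p = P(Z > 1.539) = 1 - Φ(1.539) ≈ 0.0619. Since p < 0.1, reject H₀ (significant) at α = 0.1.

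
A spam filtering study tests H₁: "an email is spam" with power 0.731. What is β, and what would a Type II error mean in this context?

β = 1 - power = 1 - 0.731 = 0.269. A Type II error is failing to reject H₀ when H₀ is false (false negative) — here, failing to conclude that an email is spam when in fact it is true. Consequence: a spam email lands in the inbox.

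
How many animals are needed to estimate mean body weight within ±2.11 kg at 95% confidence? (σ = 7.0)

n = (z*σ/E)² = (1.96×7.0/2.11)² = 42.3 → n = 43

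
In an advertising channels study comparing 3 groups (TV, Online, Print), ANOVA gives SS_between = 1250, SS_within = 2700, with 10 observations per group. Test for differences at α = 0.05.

df_between = 2, df_within = 27. F = MS_between/MS_within = 625.0/100.0 = 6.25. F_crit ≈ 3.354. Reject H₀. At least one mean differs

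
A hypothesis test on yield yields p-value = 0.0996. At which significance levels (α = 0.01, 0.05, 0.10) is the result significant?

p = 0.0996. Significant at: α = 0.1.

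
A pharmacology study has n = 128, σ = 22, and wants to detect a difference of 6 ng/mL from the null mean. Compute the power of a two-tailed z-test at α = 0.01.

SE = σ/√n = 22/√128 = 1.945. Non-centrality λ = d/SE = 6/1.945 = 3.086. Power ≈ Φ(λ - z_{α/2}) = Φ(3.086 - 2.576) = Φ(0.51) = 0.695.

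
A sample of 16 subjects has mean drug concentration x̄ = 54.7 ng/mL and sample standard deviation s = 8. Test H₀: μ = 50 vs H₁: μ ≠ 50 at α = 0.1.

t = (x̄ - μ₀)/(s/√n) = (54.7 - 50)/(8/√16) = 2.35. df = 15, critical t = ±1.753. Reject H₀.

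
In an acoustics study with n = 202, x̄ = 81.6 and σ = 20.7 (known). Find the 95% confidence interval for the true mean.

CI = x̄ ± z*(σ/√n) = 81.6 ± 1.96(20.7/√202) = 81.6 ± 2.85 = (78.75, 84.45)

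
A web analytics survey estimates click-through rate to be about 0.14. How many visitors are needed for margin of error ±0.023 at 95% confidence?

n = z²p(1-p)/E² = 1.96²×0.14×0.86/0.023² = 874.3 → n = 875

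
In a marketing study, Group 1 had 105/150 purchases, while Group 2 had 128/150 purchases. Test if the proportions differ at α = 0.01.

p̂₁ = 0.7, p̂₂ = 0.853, pooled p̂ = 0.777. z = -3.188. Critical: ±2.576. Reject H₀.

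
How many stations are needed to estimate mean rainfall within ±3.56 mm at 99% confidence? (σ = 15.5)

n = (z*σ/E)² = (2.576×15.5/3.56)² = 125.8 → n = 126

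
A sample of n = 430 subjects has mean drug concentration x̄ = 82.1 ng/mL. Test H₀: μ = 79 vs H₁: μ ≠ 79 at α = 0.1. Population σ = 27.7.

z = (x̄ - μ₀)/(σ/√n) = (82.1 - 79)/(27.7/√430) = 2.321. Critical value: ±1.645. Since |2.321| > 1.645, Reject H₀.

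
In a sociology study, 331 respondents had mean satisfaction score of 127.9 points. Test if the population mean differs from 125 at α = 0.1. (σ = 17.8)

z = (x̄ - μ₀)/(σ/√n) = (127.9 - 125)/(17.8/√331) = 2.964. Critical value: ±1.645. Since |2.964| > 1.645, Reject H₀.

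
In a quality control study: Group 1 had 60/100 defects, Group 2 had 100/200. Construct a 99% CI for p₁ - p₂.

p̂₁ = 0.6, p̂₂ = 0.5. Difference = 0.1. CI = (-0.056, 0.256)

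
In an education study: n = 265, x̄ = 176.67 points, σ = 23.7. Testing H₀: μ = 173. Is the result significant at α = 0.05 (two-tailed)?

z = (176.67 - 173)/(23.7/√265) = 2.521. Since |z| > 1.96, significant at α = 0.05.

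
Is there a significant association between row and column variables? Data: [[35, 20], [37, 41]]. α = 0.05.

χ² = 3.41. df = 1, critical = 3.841. Fail to reject H₀. No evidence of dependence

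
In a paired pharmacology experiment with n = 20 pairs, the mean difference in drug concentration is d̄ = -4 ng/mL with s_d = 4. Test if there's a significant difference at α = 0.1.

t = d̄/(s_d/√n) = -4/(4/√20) = -4.472. df = 19, critical t = ±1.729. Reject H₀.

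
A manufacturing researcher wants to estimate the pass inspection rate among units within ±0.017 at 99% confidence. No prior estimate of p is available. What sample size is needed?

Conservative approach: use p = 0.5 (maximizes p(1-p) = 0.25). n = z²(0.25)/E² = 2.576²×0.25/0.017² = 5740.3 → n = 5741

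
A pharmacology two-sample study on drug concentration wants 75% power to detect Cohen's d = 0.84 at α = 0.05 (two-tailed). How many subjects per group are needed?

z_{α/2} = 1.96, z_β = Φ⁻¹(0.75) = 0.674. For large effect (d = 0.84): n per group = 2(z_{α/2} + z_β)²/d² = 2(1.96 + 0.674)²/0.84² = 19.7 → 20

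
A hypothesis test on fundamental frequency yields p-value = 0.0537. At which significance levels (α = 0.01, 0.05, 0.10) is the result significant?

p = 0.0537. Significant at: α = 0.1.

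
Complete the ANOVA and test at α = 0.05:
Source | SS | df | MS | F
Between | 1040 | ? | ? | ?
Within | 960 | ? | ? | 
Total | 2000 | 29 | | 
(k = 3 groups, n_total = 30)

df_between = 2, df_within = 27. MS_between = 520.0, MS_within = 35.56. F = 14.625, F_crit ≈ 3.354. Reject H₀.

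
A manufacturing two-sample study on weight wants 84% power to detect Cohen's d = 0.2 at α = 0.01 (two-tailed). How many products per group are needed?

z_{α/2} = 2.576, z_β = Φ⁻¹(0.84) = 0.994. For small effect (d = 0.2): n per group = 2(z_{α/2} + z_β)²/d² = 2(2.576 + 0.994)²/0.2² = 637.2 → 638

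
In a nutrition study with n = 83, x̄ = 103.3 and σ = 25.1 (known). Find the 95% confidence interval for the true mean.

CI = x̄ ± z*(σ/√n) = 103.3 ± 1.96(25.1/√83) = 103.3 ± 5.4 = (97.9, 108.7)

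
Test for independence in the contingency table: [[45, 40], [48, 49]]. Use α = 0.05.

χ² = 0.217. df = 1, critical = 3.841. Fail to reject H₀. No evidence of dependence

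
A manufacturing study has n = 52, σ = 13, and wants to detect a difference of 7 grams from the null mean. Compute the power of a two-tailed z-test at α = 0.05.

SE = σ/√n = 13/√52 = 1.803. Non-centrality λ = d/SE = 7/1.803 = 3.883. Power ≈ Φ(λ - z_{α/2}) = Φ(3.883 - 1.96) = Φ(1.923) = 0.973.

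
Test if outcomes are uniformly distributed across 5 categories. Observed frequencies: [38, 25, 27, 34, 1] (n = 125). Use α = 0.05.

Expected = 25 each. χ² = Σ(O-E)²/E = 33.2. df = 4, critical value = 9.488. Reject H₀.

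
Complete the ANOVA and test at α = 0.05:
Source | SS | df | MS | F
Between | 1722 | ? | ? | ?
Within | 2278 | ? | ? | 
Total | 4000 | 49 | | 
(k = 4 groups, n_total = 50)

df_between = 3, df_within = 46. MS_between = 574.0, MS_within = 49.52. F = 11.591, F_crit ≈ 2.807. Reject H₀.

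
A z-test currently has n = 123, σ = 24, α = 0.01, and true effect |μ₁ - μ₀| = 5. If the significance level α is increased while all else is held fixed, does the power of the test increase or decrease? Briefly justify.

Power increases: a larger α lowers the critical value, so more of the H₁ sampling distribution falls in the rejection region.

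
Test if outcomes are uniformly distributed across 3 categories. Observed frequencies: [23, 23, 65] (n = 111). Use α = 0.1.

Expected = 37 each. χ² = Σ(O-E)²/E = 31.784. df = 2, critical value = 4.605. Reject H₀.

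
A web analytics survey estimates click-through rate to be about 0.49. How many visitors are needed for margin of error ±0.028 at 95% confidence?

n = z²p(1-p)/E² = 1.96²×0.49×0.51/0.028² = 1224.5 → n = 1225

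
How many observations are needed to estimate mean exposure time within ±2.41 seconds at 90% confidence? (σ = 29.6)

n = (z*σ/E)² = (1.645×29.6/2.41)² = 408.2 → n = 409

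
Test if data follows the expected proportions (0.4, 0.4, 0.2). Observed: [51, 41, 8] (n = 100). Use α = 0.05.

Expected: [40.0, 40.0, 20.0]. χ² = 10.25. df = 2, critical = 5.991. Reject H₀.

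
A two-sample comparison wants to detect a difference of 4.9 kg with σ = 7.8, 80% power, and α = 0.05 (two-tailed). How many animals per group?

n per group = 2(z_α/2 + z_β)²σ²/d² = 2×(1.96 + 0.84)²×7.8²/4.9² = 39.7 → n = 40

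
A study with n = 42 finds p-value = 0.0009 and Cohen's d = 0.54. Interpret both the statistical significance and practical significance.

Statistically significant (p = 0.0009 < 0.05). Cohen's d = 0.54 indicates a medium effect size. Both statistical and practical significance should be considered.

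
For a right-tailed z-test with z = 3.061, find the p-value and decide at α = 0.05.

p = P(Z > 3.061) = 1 - Φ(3.061) ≈ 0.0011. Since p < 0.05, reject H₀ (significant) at α = 0.05.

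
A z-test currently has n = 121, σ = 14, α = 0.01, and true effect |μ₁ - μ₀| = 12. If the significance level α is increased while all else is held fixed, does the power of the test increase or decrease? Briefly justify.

Power increases: a larger α lowers the critical value, so more of the H₁ sampling distribution falls in the rejection region.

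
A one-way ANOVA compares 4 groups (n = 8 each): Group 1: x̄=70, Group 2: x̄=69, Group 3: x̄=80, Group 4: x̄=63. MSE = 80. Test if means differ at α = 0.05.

Grand mean = 70.5. SS_between = 1192.0, MS_between = 397.33. F = 4.967, F_crit ≈ 2.947. Reject H₀.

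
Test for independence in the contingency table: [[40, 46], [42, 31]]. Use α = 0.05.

χ² = 1.921. df = 1, critical = 3.841. Fail to reject H₀. No evidence of dependence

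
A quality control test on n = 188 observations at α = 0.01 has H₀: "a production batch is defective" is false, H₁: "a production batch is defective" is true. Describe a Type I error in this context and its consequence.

Type I error: rejecting H₀ when it is true — concluding that a production batch is defective when in fact it is not. Consequence: scrapping a good batch — wasted material and cost for no reason.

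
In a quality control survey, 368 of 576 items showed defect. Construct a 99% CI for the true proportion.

p̂ = 0.639. CI = p̂ ± z*√(p̂(1-p̂)/n) = (0.587, 0.69)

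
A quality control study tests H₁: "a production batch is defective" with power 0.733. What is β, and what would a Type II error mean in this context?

β = 1 - power = 1 - 0.733 = 0.267. A Type II error is failing to reject H₀ when H₀ is false (false negative) — here, failing to conclude that a production batch is defective when in fact it is true. Consequence: shipping a defective batch — faulty products reach customers.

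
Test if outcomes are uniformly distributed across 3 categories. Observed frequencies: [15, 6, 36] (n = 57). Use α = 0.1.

Expected = 19 each. χ² = Σ(O-E)²/E = 24.947. df = 2, critical value = 4.605. Reject H₀.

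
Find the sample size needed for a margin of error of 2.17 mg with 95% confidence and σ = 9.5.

n = (z*σ/E)² = (1.96×9.5/2.17)² = 73.6 → n = 74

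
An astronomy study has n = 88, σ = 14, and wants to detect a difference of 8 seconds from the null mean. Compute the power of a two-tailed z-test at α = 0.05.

SE = σ/√n = 14/√88 = 1.492. Non-centrality λ = d/SE = 8/1.492 = 5.36. Power ≈ Φ(λ - z_{α/2}) = Φ(5.36 - 1.96) = Φ(3.4) = 1.0.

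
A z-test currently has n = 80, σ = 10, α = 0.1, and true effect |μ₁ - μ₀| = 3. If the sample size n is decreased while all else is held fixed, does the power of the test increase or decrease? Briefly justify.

Power decreases: a smaller n inflates the standard error σ/√n, pulling the sampling distribution under H₁ back toward the critical value.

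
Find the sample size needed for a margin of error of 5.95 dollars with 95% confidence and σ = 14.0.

n = (z*σ/E)² = (1.96×14.0/5.95)² = 21.3 → n = 22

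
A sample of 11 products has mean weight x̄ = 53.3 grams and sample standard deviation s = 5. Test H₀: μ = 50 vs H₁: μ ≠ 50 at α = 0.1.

t = (x̄ - μ₀)/(s/√n) = (53.3 - 50)/(5/√11) = 2.189. df = 10, critical t = ±1.812. Reject H₀.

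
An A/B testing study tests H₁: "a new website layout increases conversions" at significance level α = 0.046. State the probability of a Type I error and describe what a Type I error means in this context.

P(Type I error) = α = 0.046. A Type I error is rejecting H₀ when H₀ is actually true (false positive) — here, concluding that a new website layout increases conversions when in fact this is not the case. Consequence: rolling out a layout that doesn't actually help — wasted engineering effort.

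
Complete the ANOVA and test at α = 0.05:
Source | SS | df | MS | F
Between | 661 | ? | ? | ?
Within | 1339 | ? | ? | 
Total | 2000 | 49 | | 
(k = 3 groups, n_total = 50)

df_between = 2, df_within = 47. MS_between = 330.5, MS_within = 28.49. F = 11.601, F_crit ≈ 3.195. Reject H₀.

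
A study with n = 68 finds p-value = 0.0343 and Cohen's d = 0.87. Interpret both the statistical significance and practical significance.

Statistically significant (p = 0.0343 < 0.05). Cohen's d = 0.87 indicates a large effect size. Both statistical and practical significance should be considered.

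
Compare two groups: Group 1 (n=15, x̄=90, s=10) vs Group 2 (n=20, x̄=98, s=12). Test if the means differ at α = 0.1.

Pooled sp = 11.2. t = -2.092, df = 33. Critical t = ±1.692. Reject H₀.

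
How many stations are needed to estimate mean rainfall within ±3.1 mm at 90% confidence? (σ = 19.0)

n = (z*σ/E)² = (1.645×19.0/3.1)² = 101.7 → n = 102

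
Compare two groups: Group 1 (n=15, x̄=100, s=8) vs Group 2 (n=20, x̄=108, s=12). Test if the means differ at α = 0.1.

Pooled sp = 10.49. t = -2.233, df = 33. Critical t = ±1.692. Reject H₀.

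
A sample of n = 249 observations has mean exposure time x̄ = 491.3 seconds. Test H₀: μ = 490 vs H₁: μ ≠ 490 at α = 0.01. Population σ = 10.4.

z = (x̄ - μ₀)/(σ/√n) = (491.3 - 490)/(10.4/√249) = 1.972. Critical value: ±2.576. Since |1.972| ≤ 2.576, Fail to reject H₀.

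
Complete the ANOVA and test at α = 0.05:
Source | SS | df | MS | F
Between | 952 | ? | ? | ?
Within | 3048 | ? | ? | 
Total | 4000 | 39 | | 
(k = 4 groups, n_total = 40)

df_between = 3, df_within = 36. MS_between = 317.33, MS_within = 84.67. F = 3.748, F_crit ≈ 2.866. Reject H₀.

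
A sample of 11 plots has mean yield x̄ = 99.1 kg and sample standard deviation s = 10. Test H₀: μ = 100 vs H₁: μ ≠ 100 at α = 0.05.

t = (x̄ - μ₀)/(s/√n) = (99.1 - 100)/(10/√11) = -0.298. df = 10, critical t = ±2.228. Fail to reject H₀.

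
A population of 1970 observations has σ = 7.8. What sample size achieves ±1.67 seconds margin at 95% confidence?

Without FPC: n₀ = (1.96×7.8/1.67)² = 83.805. With FPC: n = n₀N/(n₀+N-1) = 80.4 → n = 81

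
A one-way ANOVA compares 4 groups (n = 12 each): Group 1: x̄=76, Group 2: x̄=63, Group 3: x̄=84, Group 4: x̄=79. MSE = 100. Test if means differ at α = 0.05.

Grand mean = 75.5. SS_between = 2892.0, MS_between = 964.0. F = 9.64, F_crit ≈ 2.816. Reject H₀.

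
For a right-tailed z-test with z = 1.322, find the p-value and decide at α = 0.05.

p = P(Z > 1.322) = 1 - Φ(1.322) ≈ 0.0931. Since p ≥ 0.05, fail to reject H₀ (not significant) at α = 0.05.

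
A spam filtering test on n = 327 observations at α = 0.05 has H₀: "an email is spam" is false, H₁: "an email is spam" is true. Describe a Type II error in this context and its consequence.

Type II error: failing to reject H₀ when it is false — concluding that an email is spam is not supported when in fact it is. Consequence: a spam email lands in the inbox.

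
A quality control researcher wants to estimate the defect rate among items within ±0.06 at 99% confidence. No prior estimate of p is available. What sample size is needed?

Conservative approach: use p = 0.5 (maximizes p(1-p) = 0.25). n = z²(0.25)/E² = 2.576²×0.25/0.06² = 460.8 → n = 461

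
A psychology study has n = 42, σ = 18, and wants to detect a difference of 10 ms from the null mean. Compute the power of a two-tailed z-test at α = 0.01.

SE = σ/√n = 18/√42 = 2.777. Non-centrality λ = d/SE = 10/2.777 = 3.6. Power ≈ Φ(λ - z_{α/2}) = Φ(3.6 - 2.576) = Φ(1.024) = 0.847.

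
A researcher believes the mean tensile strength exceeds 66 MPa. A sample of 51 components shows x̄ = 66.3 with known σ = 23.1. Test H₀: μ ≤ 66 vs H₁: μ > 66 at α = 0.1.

z = 0.093. Critical value: 1.28. Fail to reject H₀.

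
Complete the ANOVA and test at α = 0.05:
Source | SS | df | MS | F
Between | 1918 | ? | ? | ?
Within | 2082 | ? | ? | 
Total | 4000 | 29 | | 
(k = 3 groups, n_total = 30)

df_between = 2, df_within = 27. MS_between = 959.0, MS_within = 77.11. F = 12.437, F_crit ≈ 3.354. Reject H₀.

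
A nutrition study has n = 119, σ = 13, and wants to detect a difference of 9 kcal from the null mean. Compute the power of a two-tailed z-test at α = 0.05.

SE = σ/√n = 13/√119 = 1.192. Non-centrality λ = d/SE = 9/1.192 = 7.552. Power ≈ Φ(λ - z_{α/2}) = Φ(7.552 - 1.96) = Φ(5.592) = 1.0.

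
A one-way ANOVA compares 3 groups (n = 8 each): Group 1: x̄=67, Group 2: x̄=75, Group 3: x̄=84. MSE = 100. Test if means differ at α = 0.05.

Grand mean = 75.33. SS_between = 1157.33, MS_between = 578.67. F = 5.787, F_crit ≈ 3.467. Reject H₀.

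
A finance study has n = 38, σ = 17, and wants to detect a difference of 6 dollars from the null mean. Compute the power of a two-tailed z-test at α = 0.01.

SE = σ/√n = 17/√38 = 2.758. Non-centrality λ = d/SE = 6/2.758 = 2.176. Power ≈ Φ(λ - z_{α/2}) = Φ(2.176 - 2.576) = Φ(-0.4) = 0.344.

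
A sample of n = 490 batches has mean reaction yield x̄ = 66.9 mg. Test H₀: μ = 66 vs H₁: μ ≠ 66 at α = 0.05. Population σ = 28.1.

z = (x̄ - μ₀)/(σ/√n) = (66.9 - 66)/(28.1/√490) = 0.709. Critical value: ±1.96. Since |0.709| ≤ 1.96, Fail to reject H₀.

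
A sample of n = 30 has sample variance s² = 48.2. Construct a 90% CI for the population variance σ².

df = 29. χ²_{0.05} = 42.557, χ²_{0.95} = 17.708. CI for σ² = ((n-1)s²/χ²_{α/2}, (n-1)s²/χ²_{1-α/2}) = (29·48.2/42.557, 29·48.2/17.708) = (32.85, 78.94)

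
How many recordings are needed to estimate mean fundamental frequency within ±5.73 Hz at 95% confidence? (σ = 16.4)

n = (z*σ/E)² = (1.96×16.4/5.73)² = 31.5 → n = 32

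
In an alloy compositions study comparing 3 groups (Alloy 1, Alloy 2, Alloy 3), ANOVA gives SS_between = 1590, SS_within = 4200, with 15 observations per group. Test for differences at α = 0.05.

df_between = 2, df_within = 42. F = MS_between/MS_within = 795.0/100.0 = 7.95. F_crit ≈ 3.22. Reject H₀. At least one mean differs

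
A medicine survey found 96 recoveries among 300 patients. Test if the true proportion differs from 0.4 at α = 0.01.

p̂ = 0.32, p₀ = 0.4. z = (p̂ - p₀)/√(p₀(1-p₀)/n) = -2.828. Critical: ±2.576. Reject H₀.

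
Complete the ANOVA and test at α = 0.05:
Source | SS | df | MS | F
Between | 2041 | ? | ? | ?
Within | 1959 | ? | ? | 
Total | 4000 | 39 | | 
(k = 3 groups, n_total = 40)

df_between = 2, df_within = 37. MS_between = 1020.5, MS_within = 52.95. F = 19.274, F_crit ≈ 3.252. Reject H₀.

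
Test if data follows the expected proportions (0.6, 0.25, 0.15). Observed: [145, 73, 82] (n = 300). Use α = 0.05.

Expected: [180.0, 75.0, 45.0]. χ² = 37.281. df = 2, critical = 5.991. Reject H₀.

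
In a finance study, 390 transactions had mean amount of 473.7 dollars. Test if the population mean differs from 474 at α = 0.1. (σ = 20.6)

z = (x̄ - μ₀)/(σ/√n) = (473.7 - 474)/(20.6/√390) = -0.288. Critical value: ±1.645. Since |-0.288| ≤ 1.645, Fail to reject H₀.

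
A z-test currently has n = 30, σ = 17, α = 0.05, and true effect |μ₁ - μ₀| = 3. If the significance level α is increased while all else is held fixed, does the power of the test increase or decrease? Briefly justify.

Power increases: a larger α lowers the critical value, so more of the H₁ sampling distribution falls in the rejection region.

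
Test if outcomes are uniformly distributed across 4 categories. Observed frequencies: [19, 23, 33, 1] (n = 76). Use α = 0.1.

Expected = 19 each. χ² = Σ(O-E)²/E = 28.211. df = 3, critical value = 6.251. Reject H₀.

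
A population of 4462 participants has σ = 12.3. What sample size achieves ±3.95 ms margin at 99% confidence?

Without FPC: n₀ = (2.576×12.3/3.95)² = 64.344. With FPC: n = n₀N/(n₀+N-1) = 63.4 → n = 64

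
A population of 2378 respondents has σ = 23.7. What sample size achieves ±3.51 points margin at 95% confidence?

Without FPC: n₀ = (1.96×23.7/3.51)² = 175.144. With FPC: n = n₀N/(n₀+N-1) = 163.2 → n = 164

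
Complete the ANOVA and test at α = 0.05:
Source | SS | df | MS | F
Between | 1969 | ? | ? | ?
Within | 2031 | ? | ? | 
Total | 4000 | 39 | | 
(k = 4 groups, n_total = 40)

df_between = 3, df_within = 36. MS_between = 656.33, MS_within = 56.42. F = 11.634, F_crit ≈ 2.866. Reject H₀.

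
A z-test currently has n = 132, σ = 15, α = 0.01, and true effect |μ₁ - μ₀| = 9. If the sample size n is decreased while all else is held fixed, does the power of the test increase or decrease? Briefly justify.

Power decreases: a smaller n inflates the standard error σ/√n, pulling the sampling distribution under H₁ back toward the critical value.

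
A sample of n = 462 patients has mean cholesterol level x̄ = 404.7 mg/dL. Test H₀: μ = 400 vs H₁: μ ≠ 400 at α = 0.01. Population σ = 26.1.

z = (x̄ - μ₀)/(σ/√n) = (404.7 - 400)/(26.1/√462) = 3.871. Critical value: ±2.576. Since |3.871| > 2.576, Reject H₀.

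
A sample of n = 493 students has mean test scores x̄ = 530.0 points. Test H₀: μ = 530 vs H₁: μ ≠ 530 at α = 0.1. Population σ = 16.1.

z = (x̄ - μ₀)/(σ/√n) = (530.0 - 530)/(16.1/√493) = 0.0. Critical value: ±1.645. Since |0.0| ≤ 1.645, Fail to reject H₀.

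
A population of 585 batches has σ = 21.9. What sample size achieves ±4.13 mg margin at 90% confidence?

Without FPC: n₀ = (1.645×21.9/4.13)² = 76.089. With FPC: n = n₀N/(n₀+N-1) = 67.4 → n = 68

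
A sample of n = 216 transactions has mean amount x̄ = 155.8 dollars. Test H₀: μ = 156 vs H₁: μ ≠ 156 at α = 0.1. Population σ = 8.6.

z = (x̄ - μ₀)/(σ/√n) = (155.8 - 156)/(8.6/√216) = -0.342. Critical value: ±1.645. Since |-0.342| ≤ 1.645, Fail to reject H₀.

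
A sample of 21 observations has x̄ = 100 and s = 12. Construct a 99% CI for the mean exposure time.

CI = x̄ ± t*(s/√n) = 100 ± 2.845(12/√21) = (92.55, 107.45)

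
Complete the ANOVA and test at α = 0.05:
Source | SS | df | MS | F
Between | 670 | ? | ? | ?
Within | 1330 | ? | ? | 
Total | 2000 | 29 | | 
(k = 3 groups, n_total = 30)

df_between = 2, df_within = 27. MS_between = 335.0, MS_within = 49.26. F = 6.801, F_crit ≈ 3.354. Reject H₀.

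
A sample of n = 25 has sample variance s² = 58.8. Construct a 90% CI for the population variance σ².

df = 24. χ²_{0.05} = 36.415, χ²_{0.95} = 13.848. CI for σ² = ((n-1)s²/χ²_{α/2}, (n-1)s²/χ²_{1-α/2}) = (24·58.8/36.415, 24·58.8/13.848) = (38.75, 101.91)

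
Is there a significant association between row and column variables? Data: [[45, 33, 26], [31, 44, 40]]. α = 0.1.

χ² = 6.584. df = 2, critical = 4.605. Reject H₀. Variables are dependent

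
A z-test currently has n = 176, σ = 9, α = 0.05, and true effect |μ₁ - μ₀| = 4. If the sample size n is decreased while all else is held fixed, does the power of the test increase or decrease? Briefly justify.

Power decreases: a smaller n inflates the standard error σ/√n, pulling the sampling distribution under H₁ back toward the critical value.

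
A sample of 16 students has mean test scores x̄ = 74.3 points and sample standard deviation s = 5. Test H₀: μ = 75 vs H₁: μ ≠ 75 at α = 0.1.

t = (x̄ - μ₀)/(s/√n) = (74.3 - 75)/(5/√16) = -0.56. df = 15, critical t = ±1.753. Fail to reject H₀.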